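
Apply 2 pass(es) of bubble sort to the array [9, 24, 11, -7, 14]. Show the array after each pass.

After pass 1: [9, 11, -7, 14, 24] (3 swaps)
After pass 2: [9, -7, 11, 14, 24] (1 swaps)
Total swaps: 4


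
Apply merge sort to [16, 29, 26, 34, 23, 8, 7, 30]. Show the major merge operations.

Divide and conquer:
  Merge [16] + [29] -> [16, 29]
  Merge [26] + [34] -> [26, 34]
  Merge [16, 29] + [26, 34] -> [16, 26, 29, 34]
  Merge [23] + [8] -> [8, 23]
  Merge [7] + [30] -> [7, 30]
  Merge [8, 23] + [7, 30] -> [7, 8, 23, 30]
  Merge [16, 26, 29, 34] + [7, 8, 23, 30] -> [7, 8, 16, 23, 26, 29, 30, 34]


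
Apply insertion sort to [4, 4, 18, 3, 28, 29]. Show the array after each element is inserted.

First element 4 is already 'sorted'
Insert 4: shifted 0 elements -> [4, 4, 18, 3, 28, 29]
Insert 18: shifted 0 elements -> [4, 4, 18, 3, 28, 29]
Insert 3: shifted 3 elements -> [3, 4, 4, 18, 28, 29]
Insert 28: shifted 0 elements -> [3, 4, 4, 18, 28, 29]
Insert 29: shifted 0 elements -> [3, 4, 4, 18, 28, 29]


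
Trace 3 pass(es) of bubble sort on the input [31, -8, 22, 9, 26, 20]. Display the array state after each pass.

After pass 1: [-8, 22, 9, 26, 20, 31] (5 swaps)
After pass 2: [-8, 9, 22, 20, 26, 31] (2 swaps)
After pass 3: [-8, 9, 20, 22, 26, 31] (1 swaps)
Total swaps: 8


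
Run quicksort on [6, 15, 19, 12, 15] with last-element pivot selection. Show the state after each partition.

Partition 1: pivot=15 at index 3 -> [6, 15, 12, 15, 19]
Partition 2: pivot=12 at index 1 -> [6, 12, 15, 15, 19]


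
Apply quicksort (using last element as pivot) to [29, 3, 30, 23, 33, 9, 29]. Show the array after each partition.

Partition 1: pivot=29 at index 4 -> [29, 3, 23, 9, 29, 30, 33]
Partition 2: pivot=9 at index 1 -> [3, 9, 23, 29, 29, 30, 33]
Partition 3: pivot=29 at index 3 -> [3, 9, 23, 29, 29, 30, 33]
Partition 4: pivot=33 at index 6 -> [3, 9, 23, 29, 29, 30, 33]


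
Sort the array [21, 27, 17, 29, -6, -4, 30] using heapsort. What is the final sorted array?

Build heap: [30, 29, 21, 27, -6, -4, 17]
Extract 30: [29, 27, 21, 17, -6, -4, 30]
Extract 29: [27, 17, 21, -4, -6, 29, 30]
Extract 27: [21, 17, -6, -4, 27, 29, 30]
Extract 21: [17, -4, -6, 21, 27, 29, 30]
Extract 17: [-4, -6, 17, 21, 27, 29, 30]
Extract -4: [-6, -4, 17, 21, 27, 29, 30]


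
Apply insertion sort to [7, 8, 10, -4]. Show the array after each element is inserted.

First element 7 is already 'sorted'
Insert 8: shifted 0 elements -> [7, 8, 10, -4]
Insert 10: shifted 0 elements -> [7, 8, 10, -4]
Insert -4: shifted 3 elements -> [-4, 7, 8, 10]


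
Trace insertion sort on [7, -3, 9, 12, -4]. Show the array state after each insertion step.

First element 7 is already 'sorted'
Insert -3: shifted 1 elements -> [-3, 7, 9, 12, -4]
Insert 9: shifted 0 elements -> [-3, 7, 9, 12, -4]
Insert 12: shifted 0 elements -> [-3, 7, 9, 12, -4]
Insert -4: shifted 4 elements -> [-4, -3, 7, 9, 12]


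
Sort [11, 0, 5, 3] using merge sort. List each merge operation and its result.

Divide and conquer:
  Merge [11] + [0] -> [0, 11]
  Merge [5] + [3] -> [3, 5]
  Merge [0, 11] + [3, 5] -> [0, 3, 5, 11]


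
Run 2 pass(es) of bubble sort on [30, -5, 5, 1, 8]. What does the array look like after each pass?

After pass 1: [-5, 5, 1, 8, 30] (4 swaps)
After pass 2: [-5, 1, 5, 8, 30] (1 swaps)
Total swaps: 5


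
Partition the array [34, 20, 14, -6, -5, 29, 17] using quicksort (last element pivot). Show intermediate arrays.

Partition 1: pivot=17 at index 3 -> [14, -6, -5, 17, 34, 29, 20]
Partition 2: pivot=-5 at index 1 -> [-6, -5, 14, 17, 34, 29, 20]
Partition 3: pivot=20 at index 4 -> [-6, -5, 14, 17, 20, 29, 34]
Partition 4: pivot=34 at index 6 -> [-6, -5, 14, 17, 20, 29, 34]


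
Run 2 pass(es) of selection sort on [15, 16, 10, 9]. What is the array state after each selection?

Pass 1: Select minimum 9 at index 3, swap -> [9, 16, 10, 15]
Pass 2: Select minimum 10 at index 2, swap -> [9, 10, 16, 15]


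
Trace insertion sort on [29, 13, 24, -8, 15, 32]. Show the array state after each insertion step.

First element 29 is already 'sorted'
Insert 13: shifted 1 elements -> [13, 29, 24, -8, 15, 32]
Insert 24: shifted 1 elements -> [13, 24, 29, -8, 15, 32]
Insert -8: shifted 3 elements -> [-8, 13, 24, 29, 15, 32]
Insert 15: shifted 2 elements -> [-8, 13, 15, 24, 29, 32]
Insert 32: shifted 0 elements -> [-8, 13, 15, 24, 29, 32]


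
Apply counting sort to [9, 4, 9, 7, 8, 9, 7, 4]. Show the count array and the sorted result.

Count array: [0, 0, 0, 0, 2, 0, 0, 2, 1, 3]
(count[i] = number of elements equal to i)
Cumulative count: [0, 0, 0, 0, 2, 2, 2, 4, 5, 8]
Sorted: [4, 4, 7, 7, 8, 9, 9, 9]


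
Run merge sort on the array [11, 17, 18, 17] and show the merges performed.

Divide and conquer:
  Merge [11] + [17] -> [11, 17]
  Merge [18] + [17] -> [17, 18]
  Merge [11, 17] + [17, 18] -> [11, 17, 17, 18]


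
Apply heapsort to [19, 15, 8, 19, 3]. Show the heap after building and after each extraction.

Build heap: [19, 19, 8, 15, 3]
Extract 19: [19, 15, 8, 3, 19]
Extract 19: [15, 3, 8, 19, 19]
Extract 15: [8, 3, 15, 19, 19]
Extract 8: [3, 8, 15, 19, 19]


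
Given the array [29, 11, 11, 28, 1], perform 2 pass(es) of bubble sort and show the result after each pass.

After pass 1: [11, 11, 28, 1, 29] (4 swaps)
After pass 2: [11, 11, 1, 28, 29] (1 swaps)
Total swaps: 5


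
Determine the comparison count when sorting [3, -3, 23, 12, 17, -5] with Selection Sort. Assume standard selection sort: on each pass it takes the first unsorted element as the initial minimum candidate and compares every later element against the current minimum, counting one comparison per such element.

Pass 1: scan indices 1..5 for the minimum = 5 comparison(s); min is -5, place at index 0 -> [-5, -3, 23, 12, 17, 3]
Pass 2: scan indices 2..5 for the minimum = 4 comparison(s); min is -3, place at index 1 -> [-5, -3, 23, 12, 17, 3]
Pass 3: scan indices 3..5 for the minimum = 3 comparison(s); min is 3, place at index 2 -> [-5, -3, 3, 12, 17, 23]
Pass 4: scan indices 4..5 for the minimum = 2 comparison(s); min is 12, place at index 3 -> [-5, -3, 3, 12, 17, 23]
Pass 5: scan indices 5..5 for the minimum = 1 comparison(s); min is 17, place at index 4 -> [-5, -3, 3, 12, 17, 23]
Selection sort always scans the whole unsorted suffix, so the count is (n-1) + (n-2) + ... + 1 = n(n-1)/2 = 6*5/2 = 15 regardless of the input order.
Total comparisons: 5 + 4 + 3 + 2 + 1 = 15


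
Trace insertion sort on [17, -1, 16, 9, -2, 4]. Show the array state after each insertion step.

First element 17 is already 'sorted'
Insert -1: shifted 1 elements -> [-1, 17, 16, 9, -2, 4]
Insert 16: shifted 1 elements -> [-1, 16, 17, 9, -2, 4]
Insert 9: shifted 2 elements -> [-1, 9, 16, 17, -2, 4]
Insert -2: shifted 4 elements -> [-2, -1, 9, 16, 17, 4]
Insert 4: shifted 3 elements -> [-2, -1, 4, 9, 16, 17]


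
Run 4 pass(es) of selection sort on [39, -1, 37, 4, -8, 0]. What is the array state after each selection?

Pass 1: Select minimum -8 at index 4, swap -> [-8, -1, 37, 4, 39, 0]
Pass 2: Select minimum -1 at index 1, swap -> [-8, -1, 37, 4, 39, 0]
Pass 3: Select minimum 0 at index 5, swap -> [-8, -1, 0, 4, 39, 37]
Pass 4: Select minimum 4 at index 3, swap -> [-8, -1, 0, 4, 39, 37]


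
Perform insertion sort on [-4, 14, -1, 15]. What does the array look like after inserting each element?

First element -4 is already 'sorted'
Insert 14: shifted 0 elements -> [-4, 14, -1, 15]
Insert -1: shifted 1 elements -> [-4, -1, 14, 15]
Insert 15: shifted 0 elements -> [-4, -1, 14, 15]


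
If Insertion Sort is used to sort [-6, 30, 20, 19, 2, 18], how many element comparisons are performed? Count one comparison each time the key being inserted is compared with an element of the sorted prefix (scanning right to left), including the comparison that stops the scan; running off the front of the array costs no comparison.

Insert 30: -6 <= 30 (stop) = 1 comparison(s) -> [-6, 30, 20, 19, 2, 18]
Insert 20: 30 > 20 (shift), -6 <= 20 (stop) = 2 comparison(s) -> [-6, 20, 30, 19, 2, 18]
Insert 19: 30 > 19 (shift), 20 > 19 (shift), -6 <= 19 (stop) = 3 comparison(s) -> [-6, 19, 20, 30, 2, 18]
Insert 2: 30 > 2 (shift), 20 > 2 (shift), 19 > 2 (shift), -6 <= 2 (stop) = 4 comparison(s) -> [-6, 2, 19, 20, 30, 18]
Insert 18: 30 > 18 (shift), 20 > 18 (shift), 19 > 18 (shift), 2 <= 18 (stop) = 4 comparison(s) -> [-6, 2, 18, 19, 20, 30]
Total comparisons: 1 + 2 + 3 + 4 + 4 = 14


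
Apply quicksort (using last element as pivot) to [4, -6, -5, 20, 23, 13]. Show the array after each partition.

Partition 1: pivot=13 at index 3 -> [4, -6, -5, 13, 23, 20]
Partition 2: pivot=-5 at index 1 -> [-6, -5, 4, 13, 23, 20]
Partition 3: pivot=20 at index 4 -> [-6, -5, 4, 13, 20, 23]


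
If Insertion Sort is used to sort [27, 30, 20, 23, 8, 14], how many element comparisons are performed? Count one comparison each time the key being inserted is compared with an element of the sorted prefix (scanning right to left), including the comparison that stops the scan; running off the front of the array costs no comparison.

Insert 30: 27 <= 30 (stop) = 1 comparison(s) -> [27, 30, 20, 23, 8, 14]
Insert 20: 30 > 20 (shift), 27 > 20 (shift), reached front = 2 comparison(s) -> [20, 27, 30, 23, 8, 14]
Insert 23: 30 > 23 (shift), 27 > 23 (shift), 20 <= 23 (stop) = 3 comparison(s) -> [20, 23, 27, 30, 8, 14]
Insert 8: 30 > 8 (shift), 27 > 8 (shift), 23 > 8 (shift), 20 > 8 (shift), reached front = 4 comparison(s) -> [8, 20, 23, 27, 30, 14]
Insert 14: 30 > 14 (shift), 27 > 14 (shift), 23 > 14 (shift), 20 > 14 (shift), 8 <= 14 (stop) = 5 comparison(s) -> [8, 14, 20, 23, 27, 30]
Total comparisons: 1 + 2 + 3 + 4 + 5 = 15


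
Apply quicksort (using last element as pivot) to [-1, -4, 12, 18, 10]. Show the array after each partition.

Partition 1: pivot=10 at index 2 -> [-1, -4, 10, 18, 12]
Partition 2: pivot=-4 at index 0 -> [-4, -1, 10, 18, 12]
Partition 3: pivot=12 at index 3 -> [-4, -1, 10, 12, 18]


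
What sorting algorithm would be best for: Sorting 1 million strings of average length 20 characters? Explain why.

Best choice: MSD radix sort or Mergesort
Reason: MSD radix sort is a non-comparison sort that buckets the strings by successive character positions, running in time proportional to the total number of characters examined rather than O(n log n) string comparisons; mergesort is a stable O(n log n)-comparison alternative that works for arbitrary variable-length keys


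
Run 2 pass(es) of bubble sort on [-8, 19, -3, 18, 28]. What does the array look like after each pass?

After pass 1: [-8, -3, 18, 19, 28] (2 swaps)
After pass 2: [-8, -3, 18, 19, 28] (0 swaps)
Total swaps: 2


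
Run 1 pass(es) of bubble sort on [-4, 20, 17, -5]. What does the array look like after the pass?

After pass 1: [-4, 17, -5, 20] (2 swaps)
Total swaps: 2


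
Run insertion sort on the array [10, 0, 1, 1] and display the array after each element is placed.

First element 10 is already 'sorted'
Insert 0: shifted 1 elements -> [0, 10, 1, 1]
Insert 1: shifted 1 elements -> [0, 1, 10, 1]
Insert 1: shifted 1 elements -> [0, 1, 1, 10]


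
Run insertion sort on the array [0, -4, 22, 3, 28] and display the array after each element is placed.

First element 0 is already 'sorted'
Insert -4: shifted 1 elements -> [-4, 0, 22, 3, 28]
Insert 22: shifted 0 elements -> [-4, 0, 22, 3, 28]
Insert 3: shifted 1 elements -> [-4, 0, 3, 22, 28]
Insert 28: shifted 0 elements -> [-4, 0, 3, 22, 28]


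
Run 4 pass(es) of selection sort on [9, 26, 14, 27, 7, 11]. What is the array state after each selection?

Pass 1: Select minimum 7 at index 4, swap -> [7, 26, 14, 27, 9, 11]
Pass 2: Select minimum 9 at index 4, swap -> [7, 9, 14, 27, 26, 11]
Pass 3: Select minimum 11 at index 5, swap -> [7, 9, 11, 27, 26, 14]
Pass 4: Select minimum 14 at index 5, swap -> [7, 9, 11, 14, 26, 27]


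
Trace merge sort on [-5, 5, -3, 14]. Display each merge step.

Divide and conquer:
  Merge [-5] + [5] -> [-5, 5]
  Merge [-3] + [14] -> [-3, 14]
  Merge [-5, 5] + [-3, 14] -> [-5, -3, 5, 14]


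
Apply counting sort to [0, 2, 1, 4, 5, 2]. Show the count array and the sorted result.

Count array: [1, 1, 2, 0, 1, 1]
(count[i] = number of elements equal to i)
Cumulative count: [1, 2, 4, 4, 5, 6]
Sorted: [0, 1, 2, 2, 4, 5]


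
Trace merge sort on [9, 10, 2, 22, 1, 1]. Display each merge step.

Divide and conquer:
  Merge [10] + [2] -> [2, 10]
  Merge [9] + [2, 10] -> [2, 9, 10]
  Merge [1] + [1] -> [1, 1]
  Merge [22] + [1, 1] -> [1, 1, 22]
  Merge [2, 9, 10] + [1, 1, 22] -> [1, 1, 2, 9, 10, 22]


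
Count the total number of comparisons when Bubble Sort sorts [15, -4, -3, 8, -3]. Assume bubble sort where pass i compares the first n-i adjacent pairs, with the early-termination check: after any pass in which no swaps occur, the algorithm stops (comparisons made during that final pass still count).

Pass 1: compare adjacent pairs (0,1)..(3,4) = 4 comparison(s), 4 swap(s) -> [-4, -3, 8, -3, 15]
Pass 2: compare adjacent pairs (0,1)..(2,3) = 3 comparison(s), 1 swap(s) -> [-4, -3, -3, 8, 15]
Pass 3: compare adjacent pairs (0,1)..(1,2) = 2 comparison(s), 0 swap(s) -> [-4, -3, -3, 8, 15]
No swaps in this pass, so bubble sort stops here.
Total comparisons: 4 + 3 + 2 = 9


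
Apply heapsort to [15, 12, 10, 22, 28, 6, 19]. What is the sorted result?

Build heap: [28, 22, 19, 15, 12, 6, 10]
Extract 28: [22, 15, 19, 10, 12, 6, 28]
Extract 22: [19, 15, 6, 10, 12, 22, 28]
Extract 19: [15, 12, 6, 10, 19, 22, 28]
Extract 15: [12, 10, 6, 15, 19, 22, 28]
Extract 12: [10, 6, 12, 15, 19, 22, 28]
Extract 10: [6, 10, 12, 15, 19, 22, 28]


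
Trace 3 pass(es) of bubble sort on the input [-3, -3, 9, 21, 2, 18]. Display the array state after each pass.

After pass 1: [-3, -3, 9, 2, 18, 21] (2 swaps)
After pass 2: [-3, -3, 2, 9, 18, 21] (1 swaps)
After pass 3: [-3, -3, 2, 9, 18, 21] (0 swaps)
Total swaps: 3


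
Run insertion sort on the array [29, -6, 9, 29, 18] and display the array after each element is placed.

First element 29 is already 'sorted'
Insert -6: shifted 1 elements -> [-6, 29, 9, 29, 18]
Insert 9: shifted 1 elements -> [-6, 9, 29, 29, 18]
Insert 29: shifted 0 elements -> [-6, 9, 29, 29, 18]
Insert 18: shifted 2 elements -> [-6, 9, 18, 29, 29]


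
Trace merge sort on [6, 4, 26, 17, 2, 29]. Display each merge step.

Divide and conquer:
  Merge [4] + [26] -> [4, 26]
  Merge [6] + [4, 26] -> [4, 6, 26]
  Merge [2] + [29] -> [2, 29]
  Merge [17] + [2, 29] -> [2, 17, 29]
  Merge [4, 6, 26] + [2, 17, 29] -> [2, 4, 6, 17, 26, 29]


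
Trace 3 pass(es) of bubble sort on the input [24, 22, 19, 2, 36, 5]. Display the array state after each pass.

After pass 1: [22, 19, 2, 24, 5, 36] (4 swaps)
After pass 2: [19, 2, 22, 5, 24, 36] (3 swaps)
After pass 3: [2, 19, 5, 22, 24, 36] (2 swaps)
Total swaps: 9


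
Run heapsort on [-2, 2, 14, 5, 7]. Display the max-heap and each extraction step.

Build heap: [14, 7, -2, 5, 2]
Extract 14: [7, 5, -2, 2, 14]
Extract 7: [5, 2, -2, 7, 14]
Extract 5: [2, -2, 5, 7, 14]
Extract 2: [-2, 2, 5, 7, 14]


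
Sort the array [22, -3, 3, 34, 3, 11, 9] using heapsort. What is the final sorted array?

Build heap: [34, 22, 11, -3, 3, 3, 9]
Extract 34: [22, 9, 11, -3, 3, 3, 34]
Extract 22: [11, 9, 3, -3, 3, 22, 34]
Extract 11: [9, 3, 3, -3, 11, 22, 34]
Extract 9: [3, -3, 3, 9, 11, 22, 34]
Extract 3: [3, -3, 3, 9, 11, 22, 34]
Extract 3: [-3, 3, 3, 9, 11, 22, 34]


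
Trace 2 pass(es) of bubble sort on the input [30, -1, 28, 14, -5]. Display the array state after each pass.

After pass 1: [-1, 28, 14, -5, 30] (4 swaps)
After pass 2: [-1, 14, -5, 28, 30] (2 swaps)
Total swaps: 6


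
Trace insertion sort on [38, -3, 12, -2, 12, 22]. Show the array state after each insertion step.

First element 38 is already 'sorted'
Insert -3: shifted 1 elements -> [-3, 38, 12, -2, 12, 22]
Insert 12: shifted 1 elements -> [-3, 12, 38, -2, 12, 22]
Insert -2: shifted 2 elements -> [-3, -2, 12, 38, 12, 22]
Insert 12: shifted 1 elements -> [-3, -2, 12, 12, 38, 22]
Insert 22: shifted 1 elements -> [-3, -2, 12, 12, 22, 38]


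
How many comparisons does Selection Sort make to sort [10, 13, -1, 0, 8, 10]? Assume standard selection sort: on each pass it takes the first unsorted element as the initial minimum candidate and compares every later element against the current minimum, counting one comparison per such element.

Pass 1: scan indices 1..5 for the minimum = 5 comparison(s); min is -1, place at index 0 -> [-1, 13, 10, 0, 8, 10]
Pass 2: scan indices 2..5 for the minimum = 4 comparison(s); min is 0, place at index 1 -> [-1, 0, 10, 13, 8, 10]
Pass 3: scan indices 3..5 for the minimum = 3 comparison(s); min is 8, place at index 2 -> [-1, 0, 8, 13, 10, 10]
Pass 4: scan indices 4..5 for the minimum = 2 comparison(s); min is 10, place at index 3 -> [-1, 0, 8, 10, 13, 10]
Pass 5: scan indices 5..5 for the minimum = 1 comparison(s); min is 10, place at index 4 -> [-1, 0, 8, 10, 10, 13]
Selection sort always scans the whole unsorted suffix, so the count is (n-1) + (n-2) + ... + 1 = n(n-1)/2 = 6*5/2 = 15 regardless of the input order.
Total comparisons: 5 + 4 + 3 + 2 + 1 = 15


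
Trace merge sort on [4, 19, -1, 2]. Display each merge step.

Divide and conquer:
  Merge [4] + [19] -> [4, 19]
  Merge [-1] + [2] -> [-1, 2]
  Merge [4, 19] + [-1, 2] -> [-1, 2, 4, 19]


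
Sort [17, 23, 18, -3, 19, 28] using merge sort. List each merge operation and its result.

Divide and conquer:
  Merge [23] + [18] -> [18, 23]
  Merge [17] + [18, 23] -> [17, 18, 23]
  Merge [19] + [28] -> [19, 28]
  Merge [-3] + [19, 28] -> [-3, 19, 28]
  Merge [17, 18, 23] + [-3, 19, 28] -> [-3, 17, 18, 19, 23, 28]


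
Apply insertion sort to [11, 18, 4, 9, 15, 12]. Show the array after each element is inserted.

First element 11 is already 'sorted'
Insert 18: shifted 0 elements -> [11, 18, 4, 9, 15, 12]
Insert 4: shifted 2 elements -> [4, 11, 18, 9, 15, 12]
Insert 9: shifted 2 elements -> [4, 9, 11, 18, 15, 12]
Insert 15: shifted 1 elements -> [4, 9, 11, 15, 18, 12]
Insert 12: shifted 2 elements -> [4, 9, 11, 12, 15, 18]


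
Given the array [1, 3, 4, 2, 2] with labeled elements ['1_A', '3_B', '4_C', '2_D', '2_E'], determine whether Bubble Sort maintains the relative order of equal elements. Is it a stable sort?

Trace Bubble Sort on the labeled array (the key is the number; the letter only tracks identity):
  After pass 1: [1_A, 3_B, 2_D, 2_E, 4_C]
  After pass 2: [1_A, 2_D, 2_E, 3_B, 4_C]
  After pass 3: [1_A, 2_D, 2_E, 3_B, 4_C] (no swaps, done)
Final order: [1_A, 2_D, 2_E, 3_B, 4_C]
Equal keys:
  value 2: originally 2_D, 2_E; after sorting 2_D, 2_E -> order preserved
All equal keys kept their original relative order. Bubble Sort is stable: it only swaps adjacent elements when the left one is strictly greater, so equal keys never move past each other.
Answer: Stable


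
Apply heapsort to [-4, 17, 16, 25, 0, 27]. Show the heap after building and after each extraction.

Build heap: [27, 25, 16, 17, 0, -4]
Extract 27: [25, 17, 16, -4, 0, 27]
Extract 25: [17, 0, 16, -4, 25, 27]
Extract 17: [16, 0, -4, 17, 25, 27]
Extract 16: [0, -4, 16, 17, 25, 27]
Extract 0: [-4, 0, 16, 17, 25, 27]


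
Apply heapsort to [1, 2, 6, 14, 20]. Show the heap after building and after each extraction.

Build heap: [20, 14, 6, 1, 2]
Extract 20: [14, 2, 6, 1, 20]
Extract 14: [6, 2, 1, 14, 20]
Extract 6: [2, 1, 6, 14, 20]
Extract 2: [1, 2, 6, 14, 20]


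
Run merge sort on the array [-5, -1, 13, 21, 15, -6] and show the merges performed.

Divide and conquer:
  Merge [-1] + [13] -> [-1, 13]
  Merge [-5] + [-1, 13] -> [-5, -1, 13]
  Merge [15] + [-6] -> [-6, 15]
  Merge [21] + [-6, 15] -> [-6, 15, 21]
  Merge [-5, -1, 13] + [-6, 15, 21] -> [-6, -5, -1, 13, 15, 21]


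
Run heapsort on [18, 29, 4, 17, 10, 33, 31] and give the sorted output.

Build heap: [33, 29, 31, 17, 10, 4, 18]
Extract 33: [31, 29, 18, 17, 10, 4, 33]
Extract 31: [29, 17, 18, 4, 10, 31, 33]
Extract 29: [18, 17, 10, 4, 29, 31, 33]
Extract 18: [17, 4, 10, 18, 29, 31, 33]
Extract 17: [10, 4, 17, 18, 29, 31, 33]
Extract 10: [4, 10, 17, 18, 29, 31, 33]


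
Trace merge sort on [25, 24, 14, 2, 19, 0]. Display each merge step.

Divide and conquer:
  Merge [24] + [14] -> [14, 24]
  Merge [25] + [14, 24] -> [14, 24, 25]
  Merge [19] + [0] -> [0, 19]
  Merge [2] + [0, 19] -> [0, 2, 19]
  Merge [14, 24, 25] + [0, 2, 19] -> [0, 2, 14, 19, 24, 25]


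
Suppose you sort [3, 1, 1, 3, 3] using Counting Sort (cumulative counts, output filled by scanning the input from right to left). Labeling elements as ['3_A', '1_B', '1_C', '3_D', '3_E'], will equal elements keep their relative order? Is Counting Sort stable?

Trace Counting Sort on the labeled array (the key is the number; the letter only tracks identity):
  Counts for values 0..3: [0, 2, 0, 3]
  Cumulative counts: [0, 2, 2, 5]
  Scan right to left: place 3_E at output index 4
  Scan right to left: place 3_D at output index 3
  Scan right to left: place 1_C at output index 1
  Scan right to left: place 1_B at output index 0
  Scan right to left: place 3_A at output index 2
  Output: [1_B, 1_C, 3_A, 3_D, 3_E]
Equal keys:
  value 1: originally 1_B, 1_C; after sorting 1_B, 1_C -> order preserved
  value 3: originally 3_A, 3_D, 3_E; after sorting 3_A, 3_D, 3_E -> order preserved
All equal keys kept their original relative order. Counting Sort is stable: scanning the input right to left with decreasing cumulative counts places later duplicates at later output positions.
Answer: Stable


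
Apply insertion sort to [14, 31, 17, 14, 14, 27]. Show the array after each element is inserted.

First element 14 is already 'sorted'
Insert 31: shifted 0 elements -> [14, 31, 17, 14, 14, 27]
Insert 17: shifted 1 elements -> [14, 17, 31, 14, 14, 27]
Insert 14: shifted 2 elements -> [14, 14, 17, 31, 14, 27]
Insert 14: shifted 2 elements -> [14, 14, 14, 17, 31, 27]
Insert 27: shifted 1 elements -> [14, 14, 14, 17, 27, 31]


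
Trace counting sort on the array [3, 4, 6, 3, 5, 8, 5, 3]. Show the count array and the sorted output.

Count array: [0, 0, 0, 3, 1, 2, 1, 0, 1]
(count[i] = number of elements equal to i)
Cumulative count: [0, 0, 0, 3, 4, 6, 7, 7, 8]
Sorted: [3, 3, 3, 4, 5, 5, 6, 8]


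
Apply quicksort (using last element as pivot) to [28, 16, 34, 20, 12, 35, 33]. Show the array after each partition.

Partition 1: pivot=33 at index 4 -> [28, 16, 20, 12, 33, 35, 34]
Partition 2: pivot=12 at index 0 -> [12, 16, 20, 28, 33, 35, 34]
Partition 3: pivot=28 at index 3 -> [12, 16, 20, 28, 33, 35, 34]
Partition 4: pivot=20 at index 2 -> [12, 16, 20, 28, 33, 35, 34]
Partition 5: pivot=34 at index 5 -> [12, 16, 20, 28, 33, 34, 35]


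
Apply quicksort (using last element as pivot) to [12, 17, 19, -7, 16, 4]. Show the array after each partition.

Partition 1: pivot=4 at index 1 -> [-7, 4, 19, 12, 16, 17]
Partition 2: pivot=17 at index 4 -> [-7, 4, 12, 16, 17, 19]
Partition 3: pivot=16 at index 3 -> [-7, 4, 12, 16, 17, 19]


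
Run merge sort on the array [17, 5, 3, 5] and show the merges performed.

Divide and conquer:
  Merge [17] + [5] -> [5, 17]
  Merge [3] + [5] -> [3, 5]
  Merge [5, 17] + [3, 5] -> [3, 5, 5, 17]


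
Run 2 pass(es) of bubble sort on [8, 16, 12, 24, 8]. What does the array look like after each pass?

After pass 1: [8, 12, 16, 8, 24] (2 swaps)
After pass 2: [8, 12, 8, 16, 24] (1 swaps)
Total swaps: 3


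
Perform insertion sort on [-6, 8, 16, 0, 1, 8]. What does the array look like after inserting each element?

First element -6 is already 'sorted'
Insert 8: shifted 0 elements -> [-6, 8, 16, 0, 1, 8]
Insert 16: shifted 0 elements -> [-6, 8, 16, 0, 1, 8]
Insert 0: shifted 2 elements -> [-6, 0, 8, 16, 1, 8]
Insert 1: shifted 2 elements -> [-6, 0, 1, 8, 16, 8]
Insert 8: shifted 1 elements -> [-6, 0, 1, 8, 8, 16]


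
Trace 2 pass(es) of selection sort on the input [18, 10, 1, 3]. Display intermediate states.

Pass 1: Select minimum 1 at index 2, swap -> [1, 10, 18, 3]
Pass 2: Select minimum 3 at index 3, swap -> [1, 3, 18, 10]


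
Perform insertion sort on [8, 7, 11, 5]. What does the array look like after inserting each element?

First element 8 is already 'sorted'
Insert 7: shifted 1 elements -> [7, 8, 11, 5]
Insert 11: shifted 0 elements -> [7, 8, 11, 5]
Insert 5: shifted 3 elements -> [5, 7, 8, 11]


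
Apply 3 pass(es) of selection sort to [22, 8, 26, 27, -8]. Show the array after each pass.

Pass 1: Select minimum -8 at index 4, swap -> [-8, 8, 26, 27, 22]
Pass 2: Select minimum 8 at index 1, swap -> [-8, 8, 26, 27, 22]
Pass 3: Select minimum 22 at index 4, swap -> [-8, 8, 22, 27, 26]


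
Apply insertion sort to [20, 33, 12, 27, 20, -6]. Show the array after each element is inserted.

First element 20 is already 'sorted'
Insert 33: shifted 0 elements -> [20, 33, 12, 27, 20, -6]
Insert 12: shifted 2 elements -> [12, 20, 33, 27, 20, -6]
Insert 27: shifted 1 elements -> [12, 20, 27, 33, 20, -6]
Insert 20: shifted 2 elements -> [12, 20, 20, 27, 33, -6]
Insert -6: shifted 5 elements -> [-6, 12, 20, 20, 27, 33]


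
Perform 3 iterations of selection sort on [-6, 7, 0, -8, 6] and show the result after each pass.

Pass 1: Select minimum -8 at index 3, swap -> [-8, 7, 0, -6, 6]
Pass 2: Select minimum -6 at index 3, swap -> [-8, -6, 0, 7, 6]
Pass 3: Select minimum 0 at index 2, swap -> [-8, -6, 0, 7, 6]


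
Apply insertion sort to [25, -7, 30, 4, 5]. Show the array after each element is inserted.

First element 25 is already 'sorted'
Insert -7: shifted 1 elements -> [-7, 25, 30, 4, 5]
Insert 30: shifted 0 elements -> [-7, 25, 30, 4, 5]
Insert 4: shifted 2 elements -> [-7, 4, 25, 30, 5]
Insert 5: shifted 2 elements -> [-7, 4, 5, 25, 30]


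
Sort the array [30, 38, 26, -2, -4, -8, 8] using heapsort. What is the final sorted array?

Build heap: [38, 30, 26, -2, -4, -8, 8]
Extract 38: [30, 8, 26, -2, -4, -8, 38]
Extract 30: [26, 8, -8, -2, -4, 30, 38]
Extract 26: [8, -2, -8, -4, 26, 30, 38]
Extract 8: [-2, -4, -8, 8, 26, 30, 38]
Extract -2: [-4, -8, -2, 8, 26, 30, 38]
Extract -4: [-8, -4, -2, 8, 26, 30, 38]


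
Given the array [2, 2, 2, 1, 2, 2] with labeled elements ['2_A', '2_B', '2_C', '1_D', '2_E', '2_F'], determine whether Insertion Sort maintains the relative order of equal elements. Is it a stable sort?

Trace Insertion Sort on the labeled array (the key is the number; the letter only tracks identity):
  Insert 2_B at index 1: [2_A, 2_B, 2_C, 1_D, 2_E, 2_F]
  Insert 2_C at index 2: [2_A, 2_B, 2_C, 1_D, 2_E, 2_F]
  Insert 1_D at index 0: [1_D, 2_A, 2_B, 2_C, 2_E, 2_F]
  Insert 2_E at index 4: [1_D, 2_A, 2_B, 2_C, 2_E, 2_F]
  Insert 2_F at index 5: [1_D, 2_A, 2_B, 2_C, 2_E, 2_F]
Final order: [1_D, 2_A, 2_B, 2_C, 2_E, 2_F]
Equal keys:
  value 2: originally 2_A, 2_B, 2_C, 2_E, 2_F; after sorting 2_A, 2_B, 2_C, 2_E, 2_F -> order preserved
All equal keys kept their original relative order. Insertion Sort is stable: elements are shifted only while they are strictly greater than the key, so a key is inserted after any equal elements already placed.
Answer: Stable


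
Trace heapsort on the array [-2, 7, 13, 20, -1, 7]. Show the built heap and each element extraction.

Build heap: [20, 7, 13, -2, -1, 7]
Extract 20: [13, 7, 7, -2, -1, 20]
Extract 13: [7, -1, 7, -2, 13, 20]
Extract 7: [7, -1, -2, 7, 13, 20]
Extract 7: [-1, -2, 7, 7, 13, 20]
Extract -1: [-2, -1, 7, 7, 13, 20]


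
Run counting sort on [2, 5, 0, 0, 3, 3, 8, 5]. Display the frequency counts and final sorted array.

Count array: [2, 0, 1, 2, 0, 2, 0, 0, 1]
(count[i] = number of elements equal to i)
Cumulative count: [2, 2, 3, 5, 5, 7, 7, 7, 8]
Sorted: [0, 0, 2, 3, 3, 5, 5, 8]


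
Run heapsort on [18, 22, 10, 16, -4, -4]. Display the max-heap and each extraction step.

Build heap: [22, 18, 10, 16, -4, -4]
Extract 22: [18, 16, 10, -4, -4, 22]
Extract 18: [16, -4, 10, -4, 18, 22]
Extract 16: [10, -4, -4, 16, 18, 22]
Extract 10: [-4, -4, 10, 16, 18, 22]
Extract -4: [-4, -4, 10, 16, 18, 22]


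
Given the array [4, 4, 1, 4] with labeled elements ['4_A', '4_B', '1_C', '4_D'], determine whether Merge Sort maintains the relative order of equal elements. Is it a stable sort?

Trace Merge Sort on the labeled array (the key is the number; the letter only tracks identity):
  Merge [4_A] + [4_B] -> [4_A, 4_B]
  Merge [1_C] + [4_D] -> [1_C, 4_D]
  Merge [4_A, 4_B] + [1_C, 4_D] -> [1_C, 4_A, 4_B, 4_D]
Final order: [1_C, 4_A, 4_B, 4_D]
Equal keys:
  value 4: originally 4_A, 4_B, 4_D; after sorting 4_A, 4_B, 4_D -> order preserved
All equal keys kept their original relative order. Merge Sort is stable: when the heads of the two halves are equal the merge takes from the left half first.
Answer: Stable


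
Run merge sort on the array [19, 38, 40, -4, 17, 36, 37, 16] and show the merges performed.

Divide and conquer:
  Merge [19] + [38] -> [19, 38]
  Merge [40] + [-4] -> [-4, 40]
  Merge [19, 38] + [-4, 40] -> [-4, 19, 38, 40]
  Merge [17] + [36] -> [17, 36]
  Merge [37] + [16] -> [16, 37]
  Merge [17, 36] + [16, 37] -> [16, 17, 36, 37]
  Merge [-4, 19, 38, 40] + [16, 17, 36, 37] -> [-4, 16, 17, 19, 36, 37, 38, 40]


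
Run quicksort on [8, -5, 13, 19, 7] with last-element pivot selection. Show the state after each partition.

Partition 1: pivot=7 at index 1 -> [-5, 7, 13, 19, 8]
Partition 2: pivot=8 at index 2 -> [-5, 7, 8, 19, 13]
Partition 3: pivot=13 at index 3 -> [-5, 7, 8, 13, 19]


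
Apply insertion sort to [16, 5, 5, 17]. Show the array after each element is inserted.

First element 16 is already 'sorted'
Insert 5: shifted 1 elements -> [5, 16, 5, 17]
Insert 5: shifted 1 elements -> [5, 5, 16, 17]
Insert 17: shifted 0 elements -> [5, 5, 16, 17]


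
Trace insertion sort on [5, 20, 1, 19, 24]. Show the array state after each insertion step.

First element 5 is already 'sorted'
Insert 20: shifted 0 elements -> [5, 20, 1, 19, 24]
Insert 1: shifted 2 elements -> [1, 5, 20, 19, 24]
Insert 19: shifted 1 elements -> [1, 5, 19, 20, 24]
Insert 24: shifted 0 elements -> [1, 5, 19, 20, 24]


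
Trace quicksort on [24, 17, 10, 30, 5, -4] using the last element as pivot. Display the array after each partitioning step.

Partition 1: pivot=-4 at index 0 -> [-4, 17, 10, 30, 5, 24]
Partition 2: pivot=24 at index 4 -> [-4, 17, 10, 5, 24, 30]
Partition 3: pivot=5 at index 1 -> [-4, 5, 10, 17, 24, 30]
Partition 4: pivot=17 at index 3 -> [-4, 5, 10, 17, 24, 30]


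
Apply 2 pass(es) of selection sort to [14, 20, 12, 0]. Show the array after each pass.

Pass 1: Select minimum 0 at index 3, swap -> [0, 20, 12, 14]
Pass 2: Select minimum 12 at index 2, swap -> [0, 12, 20, 14]


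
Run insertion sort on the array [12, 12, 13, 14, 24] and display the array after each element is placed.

First element 12 is already 'sorted'
Insert 12: shifted 0 elements -> [12, 12, 13, 14, 24]
Insert 13: shifted 0 elements -> [12, 12, 13, 14, 24]
Insert 14: shifted 0 elements -> [12, 12, 13, 14, 24]
Insert 24: shifted 0 elements -> [12, 12, 13, 14, 24]


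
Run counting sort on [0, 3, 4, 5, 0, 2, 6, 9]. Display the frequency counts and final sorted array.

Count array: [2, 0, 1, 1, 1, 1, 1, 0, 0, 1]
(count[i] = number of elements equal to i)
Cumulative count: [2, 2, 3, 4, 5, 6, 7, 7, 7, 8]
Sorted: [0, 0, 2, 3, 4, 5, 6, 9]


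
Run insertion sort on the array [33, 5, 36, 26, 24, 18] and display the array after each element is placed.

First element 33 is already 'sorted'
Insert 5: shifted 1 elements -> [5, 33, 36, 26, 24, 18]
Insert 36: shifted 0 elements -> [5, 33, 36, 26, 24, 18]
Insert 26: shifted 2 elements -> [5, 26, 33, 36, 24, 18]
Insert 24: shifted 3 elements -> [5, 24, 26, 33, 36, 18]
Insert 18: shifted 4 elements -> [5, 18, 24, 26, 33, 36]


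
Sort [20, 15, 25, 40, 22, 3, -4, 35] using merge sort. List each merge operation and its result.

Divide and conquer:
  Merge [20] + [15] -> [15, 20]
  Merge [25] + [40] -> [25, 40]
  Merge [15, 20] + [25, 40] -> [15, 20, 25, 40]
  Merge [22] + [3] -> [3, 22]
  Merge [-4] + [35] -> [-4, 35]
  Merge [3, 22] + [-4, 35] -> [-4, 3, 22, 35]
  Merge [15, 20, 25, 40] + [-4, 3, 22, 35] -> [-4, 3, 15, 20, 22, 25, 35, 40]


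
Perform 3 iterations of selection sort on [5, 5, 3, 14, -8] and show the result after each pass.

Pass 1: Select minimum -8 at index 4, swap -> [-8, 5, 3, 14, 5]
Pass 2: Select minimum 3 at index 2, swap -> [-8, 3, 5, 14, 5]
Pass 3: Select minimum 5 at index 2, swap -> [-8, 3, 5, 14, 5]


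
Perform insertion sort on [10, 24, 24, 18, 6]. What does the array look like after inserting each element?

First element 10 is already 'sorted'
Insert 24: shifted 0 elements -> [10, 24, 24, 18, 6]
Insert 24: shifted 0 elements -> [10, 24, 24, 18, 6]
Insert 18: shifted 2 elements -> [10, 18, 24, 24, 6]
Insert 6: shifted 4 elements -> [6, 10, 18, 24, 24]


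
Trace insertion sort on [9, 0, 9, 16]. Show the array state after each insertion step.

First element 9 is already 'sorted'
Insert 0: shifted 1 elements -> [0, 9, 9, 16]
Insert 9: shifted 0 elements -> [0, 9, 9, 16]
Insert 16: shifted 0 elements -> [0, 9, 9, 16]


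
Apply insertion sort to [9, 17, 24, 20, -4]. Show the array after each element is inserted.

First element 9 is already 'sorted'
Insert 17: shifted 0 elements -> [9, 17, 24, 20, -4]
Insert 24: shifted 0 elements -> [9, 17, 24, 20, -4]
Insert 20: shifted 1 elements -> [9, 17, 20, 24, -4]
Insert -4: shifted 4 elements -> [-4, 9, 17, 20, 24]


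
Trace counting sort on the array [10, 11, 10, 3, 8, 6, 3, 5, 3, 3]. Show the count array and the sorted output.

Count array: [0, 0, 0, 4, 0, 1, 1, 0, 1, 0, 2, 1]
(count[i] = number of elements equal to i)
Cumulative count: [0, 0, 0, 4, 4, 5, 6, 6, 7, 7, 9, 10]
Sorted: [3, 3, 3, 3, 5, 6, 8, 10, 10, 11]


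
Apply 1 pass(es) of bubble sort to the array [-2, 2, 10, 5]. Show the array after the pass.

After pass 1: [-2, 2, 5, 10] (1 swaps)
Total swaps: 1


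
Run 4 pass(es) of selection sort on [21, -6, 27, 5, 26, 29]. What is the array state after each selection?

Pass 1: Select minimum -6 at index 1, swap -> [-6, 21, 27, 5, 26, 29]
Pass 2: Select minimum 5 at index 3, swap -> [-6, 5, 27, 21, 26, 29]
Pass 3: Select minimum 21 at index 3, swap -> [-6, 5, 21, 27, 26, 29]
Pass 4: Select minimum 26 at index 4, swap -> [-6, 5, 21, 26, 27, 29]


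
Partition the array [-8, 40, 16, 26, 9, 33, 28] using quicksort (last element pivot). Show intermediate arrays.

Partition 1: pivot=28 at index 4 -> [-8, 16, 26, 9, 28, 33, 40]
Partition 2: pivot=9 at index 1 -> [-8, 9, 26, 16, 28, 33, 40]
Partition 3: pivot=16 at index 2 -> [-8, 9, 16, 26, 28, 33, 40]
Partition 4: pivot=40 at index 6 -> [-8, 9, 16, 26, 28, 33, 40]


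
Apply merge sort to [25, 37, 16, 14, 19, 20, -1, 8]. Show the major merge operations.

Divide and conquer:
  Merge [25] + [37] -> [25, 37]
  Merge [16] + [14] -> [14, 16]
  Merge [25, 37] + [14, 16] -> [14, 16, 25, 37]
  Merge [19] + [20] -> [19, 20]
  Merge [-1] + [8] -> [-1, 8]
  Merge [19, 20] + [-1, 8] -> [-1, 8, 19, 20]
  Merge [14, 16, 25, 37] + [-1, 8, 19, 20] -> [-1, 8, 14, 16, 19, 20, 25, 37]


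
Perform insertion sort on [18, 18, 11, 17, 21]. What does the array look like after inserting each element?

First element 18 is already 'sorted'
Insert 18: shifted 0 elements -> [18, 18, 11, 17, 21]
Insert 11: shifted 2 elements -> [11, 18, 18, 17, 21]
Insert 17: shifted 2 elements -> [11, 17, 18, 18, 21]
Insert 21: shifted 0 elements -> [11, 17, 18, 18, 21]


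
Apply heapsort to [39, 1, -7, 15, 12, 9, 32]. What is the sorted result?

Build heap: [39, 15, 32, 1, 12, 9, -7]
Extract 39: [32, 15, 9, 1, 12, -7, 39]
Extract 32: [15, 12, 9, 1, -7, 32, 39]
Extract 15: [12, 1, 9, -7, 15, 32, 39]
Extract 12: [9, 1, -7, 12, 15, 32, 39]
Extract 9: [1, -7, 9, 12, 15, 32, 39]
Extract 1: [-7, 1, 9, 12, 15, 32, 39]


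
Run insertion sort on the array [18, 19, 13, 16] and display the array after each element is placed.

First element 18 is already 'sorted'
Insert 19: shifted 0 elements -> [18, 19, 13, 16]
Insert 13: shifted 2 elements -> [13, 18, 19, 16]
Insert 16: shifted 2 elements -> [13, 16, 18, 19]


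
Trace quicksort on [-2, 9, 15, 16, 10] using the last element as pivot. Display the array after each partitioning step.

Partition 1: pivot=10 at index 2 -> [-2, 9, 10, 16, 15]
Partition 2: pivot=9 at index 1 -> [-2, 9, 10, 16, 15]
Partition 3: pivot=15 at index 3 -> [-2, 9, 10, 15, 16]


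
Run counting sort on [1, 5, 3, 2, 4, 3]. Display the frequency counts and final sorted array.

Count array: [0, 1, 1, 2, 1, 1]
(count[i] = number of elements equal to i)
Cumulative count: [0, 1, 2, 4, 5, 6]
Sorted: [1, 2, 3, 3, 4, 5]


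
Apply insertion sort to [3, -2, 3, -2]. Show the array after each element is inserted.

First element 3 is already 'sorted'
Insert -2: shifted 1 elements -> [-2, 3, 3, -2]
Insert 3: shifted 0 elements -> [-2, 3, 3, -2]
Insert -2: shifted 2 elements -> [-2, -2, 3, 3]


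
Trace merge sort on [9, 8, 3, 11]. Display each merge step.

Divide and conquer:
  Merge [9] + [8] -> [8, 9]
  Merge [3] + [11] -> [3, 11]
  Merge [8, 9] + [3, 11] -> [3, 8, 9, 11]


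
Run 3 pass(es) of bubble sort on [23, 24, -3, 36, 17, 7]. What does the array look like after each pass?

After pass 1: [23, -3, 24, 17, 7, 36] (3 swaps)
After pass 2: [-3, 23, 17, 7, 24, 36] (3 swaps)
After pass 3: [-3, 17, 7, 23, 24, 36] (2 swaps)
Total swaps: 8


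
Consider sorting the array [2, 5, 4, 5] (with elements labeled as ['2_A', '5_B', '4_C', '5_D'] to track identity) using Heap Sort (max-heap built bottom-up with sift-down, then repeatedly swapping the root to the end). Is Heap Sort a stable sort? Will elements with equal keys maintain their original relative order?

Trace Heap Sort on the labeled array (the key is the number; the letter only tracks identity):
  Build max-heap: [5_B, 5_D, 4_C, 2_A]
  Swap root 5_B to index 3, re-heapify first 3 -> [5_D, 2_A, 4_C, 5_B]
  Swap root 5_D to index 2, re-heapify first 2 -> [4_C, 2_A, 5_D, 5_B]
  Swap root 4_C to index 1, re-heapify first 1 -> [2_A, 4_C, 5_D, 5_B]
Final order: [2_A, 4_C, 5_D, 5_B]
Equal keys:
  value 5: originally 5_B, 5_D; after sorting 5_D, 5_B -> order changed
Equal keys were reordered, so Heap Sort is not stable: heap construction and root-to-end swaps move elements without regard to the original order of equal keys. (One such input is enough; an unstable sort may happen to preserve order on other inputs, but it gives no guarantee.)
Answer: Not stable


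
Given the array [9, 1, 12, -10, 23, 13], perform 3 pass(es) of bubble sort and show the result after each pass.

After pass 1: [1, 9, -10, 12, 13, 23] (3 swaps)
After pass 2: [1, -10, 9, 12, 13, 23] (1 swaps)
After pass 3: [-10, 1, 9, 12, 13, 23] (1 swaps)
Total swaps: 5


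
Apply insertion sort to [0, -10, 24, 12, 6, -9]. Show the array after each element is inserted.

First element 0 is already 'sorted'
Insert -10: shifted 1 elements -> [-10, 0, 24, 12, 6, -9]
Insert 24: shifted 0 elements -> [-10, 0, 24, 12, 6, -9]
Insert 12: shifted 1 elements -> [-10, 0, 12, 24, 6, -9]
Insert 6: shifted 2 elements -> [-10, 0, 6, 12, 24, -9]
Insert -9: shifted 4 elements -> [-10, -9, 0, 6, 12, 24]


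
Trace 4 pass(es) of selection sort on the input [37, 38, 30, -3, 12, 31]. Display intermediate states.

Pass 1: Select minimum -3 at index 3, swap -> [-3, 38, 30, 37, 12, 31]
Pass 2: Select minimum 12 at index 4, swap -> [-3, 12, 30, 37, 38, 31]
Pass 3: Select minimum 30 at index 2, swap -> [-3, 12, 30, 37, 38, 31]
Pass 4: Select minimum 31 at index 5, swap -> [-3, 12, 30, 31, 38, 37]


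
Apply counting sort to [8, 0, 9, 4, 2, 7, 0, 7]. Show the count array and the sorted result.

Count array: [2, 0, 1, 0, 1, 0, 0, 2, 1, 1]
(count[i] = number of elements equal to i)
Cumulative count: [2, 2, 3, 3, 4, 4, 4, 6, 7, 8]
Sorted: [0, 0, 2, 4, 7, 7, 8, 9]


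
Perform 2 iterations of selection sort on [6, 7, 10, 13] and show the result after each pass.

Pass 1: Select minimum 6 at index 0, swap -> [6, 7, 10, 13]
Pass 2: Select minimum 7 at index 1, swap -> [6, 7, 10, 13]
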